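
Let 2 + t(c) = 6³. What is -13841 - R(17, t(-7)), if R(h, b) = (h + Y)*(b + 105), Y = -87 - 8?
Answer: 11041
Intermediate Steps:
Y = -95
t(c) = 214 (t(c) = -2 + 6³ = -2 + 216 = 214)
R(h, b) = (-95 + h)*(105 + b) (R(h, b) = (h - 95)*(b + 105) = (-95 + h)*(105 + b))
-13841 - R(17, t(-7)) = -13841 - (-9975 - 95*214 + 105*17 + 214*17) = -13841 - (-9975 - 20330 + 1785 + 3638) = -13841 - 1*(-24882) = -13841 + 24882 = 11041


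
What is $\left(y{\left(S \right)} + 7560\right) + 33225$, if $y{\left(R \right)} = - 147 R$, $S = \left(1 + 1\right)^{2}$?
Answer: $40197$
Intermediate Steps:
$S = 4$ ($S = 2^{2} = 4$)
$\left(y{\left(S \right)} + 7560\right) + 33225 = \left(\left(-147\right) 4 + 7560\right) + 33225 = \left(-588 + 7560\right) + 33225 = 6972 + 33225 = 40197$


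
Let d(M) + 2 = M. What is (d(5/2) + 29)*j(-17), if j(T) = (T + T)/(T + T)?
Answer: 59/2 ≈ 29.500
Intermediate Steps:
d(M) = -2 + M
j(T) = 1 (j(T) = (2*T)/((2*T)) = (2*T)*(1/(2*T)) = 1)
(d(5/2) + 29)*j(-17) = ((-2 + 5/2) + 29)*1 = (½ + 29)*1 = (59/2)*1 = 59/2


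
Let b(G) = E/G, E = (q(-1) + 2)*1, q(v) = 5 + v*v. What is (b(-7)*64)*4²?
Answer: -8192/7 ≈ -1170.3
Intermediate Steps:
q(v) = 5 + v²
E = 8 (E = ((5 + (-1)²) + 2)*1 = ((5 + 1) + 2)*1 = (6 + 2)*1 = 8*1 = 8)
b(G) = 8/G
(b(-7)*64)*4² = ((8/(-7))*64)*4² = ((8*(-⅐))*64)*16 = -8/7*64*16 = -512/7*16 = -8192/7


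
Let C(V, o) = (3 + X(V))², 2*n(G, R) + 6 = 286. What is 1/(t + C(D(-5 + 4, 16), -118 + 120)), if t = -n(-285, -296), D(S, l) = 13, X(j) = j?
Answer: 1/116 ≈ 0.0086207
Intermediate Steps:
n(G, R) = 140 (n(G, R) = -3 + (½)*286 = -3 + 143 = 140)
C(V, o) = (3 + V)²
t = -140 (t = -1*140 = -140)
1/(t + C(D(-5 + 4, 16), -118 + 120)) = 1/(-140 + (3 + 13)²) = 1/(-140 + 16²) = 1/(-140 + 256) = 1/116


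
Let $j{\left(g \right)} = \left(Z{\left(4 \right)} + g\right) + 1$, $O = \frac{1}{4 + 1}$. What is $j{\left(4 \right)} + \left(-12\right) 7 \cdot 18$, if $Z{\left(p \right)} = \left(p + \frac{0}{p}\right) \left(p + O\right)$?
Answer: $- \frac{7451}{5} \approx -1490.2$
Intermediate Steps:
$O = \frac{1}{5} \approx 0.2$
$Z{\left(p \right)} = p \left(\frac{1}{5} + p\right)$ ($Z{\left(p \right)} = \left(p + \frac{0}{p}\right) \left(p + \frac{1}{5}\right) = \left(p + 0\right) \left(\frac{1}{5} + p\right) = p \left(\frac{1}{5} + p\right)$)
$j{\left(g \right)} = \frac{89}{5} + g$ ($j{\left(g \right)} = \left(4 \left(\frac{1}{5} + 4\right) + g\right) + 1 = \left(4 \cdot \frac{21}{5} + g\right) + 1 = \left(\frac{84}{5} + g\right) + 1 = \frac{89}{5} + g$)
$j{\left(4 \right)} + \left(-12\right) 7 \cdot 18 = \left(\frac{89}{5} + 4\right) + \left(-12\right) 7 \cdot 18 = \frac{109}{5} - 1512 = - \frac{7451}{5}$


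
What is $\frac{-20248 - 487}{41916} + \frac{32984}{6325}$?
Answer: $\frac{1251408469}{265118700} \approx 4.7202$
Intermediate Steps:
$\frac{-20248 - 487}{41916} + \frac{32984}{6325} = \left(-20735\right) \frac{1}{41916} + 32984 \cdot \frac{1}{6325} = - \frac{20735}{41916} + \frac{32984}{6325} = \frac{1251408469}{265118700}$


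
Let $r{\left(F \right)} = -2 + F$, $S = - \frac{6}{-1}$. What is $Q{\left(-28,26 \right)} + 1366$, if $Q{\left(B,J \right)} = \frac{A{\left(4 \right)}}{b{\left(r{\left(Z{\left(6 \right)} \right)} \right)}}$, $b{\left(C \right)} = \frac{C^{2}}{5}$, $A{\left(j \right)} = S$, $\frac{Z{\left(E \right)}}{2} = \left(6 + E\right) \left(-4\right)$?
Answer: $\frac{6559547}{4802} \approx 1366.0$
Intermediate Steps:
$S = 6$ ($S = \left(-6\right) \left(-1\right) = 6$)
$Z{\left(E \right)} = -48 - 8 E$ ($Z{\left(E \right)} = 2 \left(6 + E\right) \left(-4\right) = 2 \left(-24 - 4 E\right) = -48 - 8 E$)
$A{\left(j \right)} = 6$
$b{\left(C \right)} = \frac{C^{2}}{5}$ ($b{\left(C \right)} = C^{2} \cdot \frac{1}{5} = \frac{C^{2}}{5}$)
$Q{\left(B,J \right)} = \frac{15}{4802}$ ($Q{\left(B,J \right)} = \frac{6}{\frac{1}{5} \left(-2 - 96\right)^{2}} = \frac{6}{\frac{1}{5} \left(-98\right)^{2}} = \frac{6}{\frac{1}{5} \cdot 9604} = \frac{6}{\frac{9604}{5}} = 6 \cdot \frac{5}{9604} = \frac{15}{4802}$)
$Q{\left(-28,26 \right)} + 1366 = \frac{15}{4802} + 1366 = \frac{6559547}{4802}$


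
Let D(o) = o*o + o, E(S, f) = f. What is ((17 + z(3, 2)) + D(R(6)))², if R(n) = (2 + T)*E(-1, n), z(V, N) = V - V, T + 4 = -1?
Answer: 104329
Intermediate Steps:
T = -5 (T = -4 - 1 = -5)
z(V, N) = 0
R(n) = -3*n (R(n) = (2 - 5)*n = -3*n)
D(o) = o + o² (D(o) = o² + o = o + o²)
((17 + z(3, 2)) + D(R(6)))² = ((17 + 0) + (-3*6)*(1 - 3*6))² = (17 - 18*(1 - 18))² = (17 - 18*(-17))² = (17 + 306)² = 323² = 104329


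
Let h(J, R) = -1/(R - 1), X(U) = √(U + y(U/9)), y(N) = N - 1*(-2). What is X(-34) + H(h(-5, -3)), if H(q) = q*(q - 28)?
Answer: -111/16 + I*√322/3 ≈ -6.9375 + 5.9815*I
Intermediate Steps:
y(N) = 2 + N (y(N) = N + 2 = 2 + N)
X(U) = √(2 + 10*U/9) (X(U) = √(U + (2 + U/9)) = √(2 + 10*U/9))
h(J, R) = -1/(-1 + R)
H(q) = q*(-28 + q)
X(-34) + H(h(-5, -3)) = √(18 + 10*(-34))/3 + (-1/(-1 - 3))*(-28 - 1/(-1 - 3)) = √(18 - 340)/3 + (-1/(-4))*(-28 - 1/(-4)) = √(-322)/3 + (-1*(-¼))*(-28 - 1*(-¼)) = (I*√322)/3 + (-28 + ¼)/4 = I*√322/3 + (¼)*(-111/4) = I*√322/3 - 111/16 = -111/16 + I*√322/3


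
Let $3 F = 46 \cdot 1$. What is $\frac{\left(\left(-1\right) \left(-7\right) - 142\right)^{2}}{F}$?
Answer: $\frac{54675}{46} \approx 1188.6$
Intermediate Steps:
$F = \frac{46}{3}$ ($F = \frac{46 \cdot 1}{3} = \frac{1}{3} \cdot 46 = \frac{46}{3} \approx 15.333$)
$\frac{\left(\left(-1\right) \left(-7\right) - 142\right)^{2}}{F} = \frac{\left(\left(-1\right) \left(-7\right) - 142\right)^{2}}{\frac{46}{3}} = \left(7 - 142\right)^{2} \cdot \frac{3}{46} = \left(-135\right)^{2} \cdot \frac{3}{46} = 18225 \cdot \frac{3}{46} = \frac{54675}{46}$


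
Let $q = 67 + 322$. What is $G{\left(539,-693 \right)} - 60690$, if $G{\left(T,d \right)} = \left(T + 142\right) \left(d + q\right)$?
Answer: $-267714$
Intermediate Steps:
$q = 389$
$G{\left(T,d \right)} = \left(142 + T\right) \left(389 + d\right)$ ($G{\left(T,d \right)} = \left(T + 142\right) \left(d + 389\right) = \left(142 + T\right) \left(389 + d\right)$)
$G{\left(539,-693 \right)} - 60690 = \left(55238 + 142 \left(-693\right) + 389 \cdot 539 + 539 \left(-693\right)\right) - 60690 = \left(55238 - 98406 + 209671 - 373527\right) - 60690 = -207024 - 60690 = -267714$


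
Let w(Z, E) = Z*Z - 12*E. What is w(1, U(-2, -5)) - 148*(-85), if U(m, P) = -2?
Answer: 12605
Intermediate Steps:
w(Z, E) = Z² - 12*E
w(1, U(-2, -5)) - 148*(-85) = (1² - 12*(-2)) - 148*(-85) = (1 + 24) + 12580 = 25 + 12580 = 12605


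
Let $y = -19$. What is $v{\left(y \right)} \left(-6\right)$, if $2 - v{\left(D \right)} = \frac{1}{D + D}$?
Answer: $- \frac{231}{19} \approx -12.158$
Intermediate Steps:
$v{\left(D \right)} = 2 - \frac{1}{2 D}$ ($v{\left(D \right)} = 2 - \frac{1}{D + D} = 2 - \frac{1}{2 D}$)
$v{\left(y \right)} \left(-6\right) = \left(2 - \frac{1}{2 \left(-19\right)}\right) \left(-6\right) = \left(2 - - \frac{1}{38}\right) \left(-6\right) = \left(2 + \frac{1}{38}\right) \left(-6\right) = \frac{77}{38} \left(-6\right) = - \frac{231}{19}$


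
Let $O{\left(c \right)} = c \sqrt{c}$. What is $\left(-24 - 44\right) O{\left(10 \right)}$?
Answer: $- 680 \sqrt{10} \approx -2150.3$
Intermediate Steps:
$O{\left(c \right)} = c^{\frac{3}{2}}$
$\left(-24 - 44\right) O{\left(10 \right)} = \left(-24 - 44\right) 10^{\frac{3}{2}} = - 68 \cdot 10 \sqrt{10} = - 680 \sqrt{10}$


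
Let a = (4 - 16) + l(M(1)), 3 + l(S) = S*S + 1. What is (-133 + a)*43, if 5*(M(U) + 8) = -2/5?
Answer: -2196053/625 ≈ -3513.7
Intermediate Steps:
M(U) = -202/25 (M(U) = -8 + (-2/5)/5 = -8 + (-2*⅕)/5 = -8 + (⅕)*(-⅖) = -8 - 2/25 = -202/25)
l(S) = -2 + S² (l(S) = -3 + (S*S + 1) = -3 + (S² + 1) = -3 + (1 + S²) = -2 + S²)
a = 32054/625 (a = (4 - 16) + (-2 + (-202/25)²) = -12 + (-2 + 40804/625) = -12 + 39554/625 = 32054/625 ≈ 51.286)
(-133 + a)*43 = (-133 + 32054/625)*43 = -51071/625*43 = -2196053/625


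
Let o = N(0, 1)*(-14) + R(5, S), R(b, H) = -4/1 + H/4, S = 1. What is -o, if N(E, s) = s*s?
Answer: 71/4 ≈ 17.750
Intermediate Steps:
N(E, s) = s²
R(b, H) = -4 + H/4 (R(b, H) = -4*1 + H*(¼) = -4 + H/4)
o = -71/4 (o = 1²*(-14) + (-4 + (¼)*1) = 1*(-14) + (-4 + ¼) = -14 - 15/4 = -71/4 ≈ -17.750)
-o = -1*(-71/4) = 71/4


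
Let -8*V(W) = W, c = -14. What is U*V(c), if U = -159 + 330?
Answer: 1197/4 ≈ 299.25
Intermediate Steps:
V(W) = -W/8
U = 171
U*V(c) = 171*(-⅛*(-14)) = 171*(7/4) = 1197/4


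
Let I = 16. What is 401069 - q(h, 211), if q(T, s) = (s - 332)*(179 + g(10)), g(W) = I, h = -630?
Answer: 424664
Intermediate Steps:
g(W) = 16
q(T, s) = -64740 + 195*s (q(T, s) = (s - 332)*(179 + 16) = (-332 + s)*195 = -64740 + 195*s)
401069 - q(h, 211) = 401069 - (-64740 + 195*211) = 401069 - (-64740 + 41145) = 401069 - 1*(-23595) = 401069 + 23595 = 424664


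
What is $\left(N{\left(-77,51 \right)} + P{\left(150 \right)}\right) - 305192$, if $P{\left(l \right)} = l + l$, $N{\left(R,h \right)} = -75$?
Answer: $-304967$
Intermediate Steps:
$P{\left(l \right)} = 2 l$
$\left(N{\left(-77,51 \right)} + P{\left(150 \right)}\right) - 305192 = \left(-75 + 2 \cdot 150\right) - 305192 = \left(-75 + 300\right) - 305192 = 225 - 305192 = -304967$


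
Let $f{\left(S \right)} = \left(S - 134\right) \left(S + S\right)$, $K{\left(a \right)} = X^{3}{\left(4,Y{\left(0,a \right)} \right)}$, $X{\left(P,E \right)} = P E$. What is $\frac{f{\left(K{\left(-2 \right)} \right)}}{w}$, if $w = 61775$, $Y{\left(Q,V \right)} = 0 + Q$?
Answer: $0$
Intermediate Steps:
$Y{\left(Q,V \right)} = Q$
$X{\left(P,E \right)} = E P$
$K{\left(a \right)} = 0$ ($K{\left(a \right)} = \left(0 \cdot 4\right)^{3} = 0^{3} = 0$)
$f{\left(S \right)} = 2 S \left(-134 + S\right)$ ($f{\left(S \right)} = \left(-134 + S\right) 2 S = 2 S \left(-134 + S\right)$)
$\frac{f{\left(K{\left(-2 \right)} \right)}}{w} = \frac{2 \cdot 0 \left(-134 + 0\right)}{61775} = 2 \cdot 0 \left(-134\right) \frac{1}{61775} = 0 \cdot \frac{1}{61775} = 0$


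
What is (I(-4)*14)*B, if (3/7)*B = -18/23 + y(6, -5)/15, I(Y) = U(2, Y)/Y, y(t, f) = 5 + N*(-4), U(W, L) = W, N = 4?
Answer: 25627/1035 ≈ 24.760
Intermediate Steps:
y(t, f) = -11 (y(t, f) = 5 + 4*(-4) = 5 - 16 = -11)
I(Y) = 2/Y
B = -3661/1035 (B = 7*(-18/23 - 11/15)/3 = (7/3)*(-523/345) = -3661/1035 ≈ -3.5372)
(I(-4)*14)*B = ((2/(-4))*14)*(-3661/1035) = ((2*(-¼))*14)*(-3661/1035) = -½*14*(-3661/1035) = -7*(-3661/1035) = 25627/1035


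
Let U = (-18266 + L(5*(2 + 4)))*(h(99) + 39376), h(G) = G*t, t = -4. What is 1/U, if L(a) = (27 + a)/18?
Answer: -3/2135655730 ≈ -1.4047e-9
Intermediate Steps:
h(G) = -4*G (h(G) = G*(-4) = -4*G)
L(a) = 3/2 + a/18 (L(a) = (27 + a)*(1/18) = 3/2 + a/18)
U = -2135655730/3 (U = (-18266 + (3/2 + (5*(2 + 4))/18))*(-4*99 + 39376) = (-18266 + (3/2 + (5*6)/18))*(-396 + 39376) = (-18266 + (3/2 + (1/18)*30))*38980 = (-18266 + (3/2 + 5/3))*38980 = (-18266 + 19/6)*38980 = -109577/6*38980 = -2135655730/3 ≈ -7.1188e+8)
1/U = 1/(-2135655730/3) = -3/2135655730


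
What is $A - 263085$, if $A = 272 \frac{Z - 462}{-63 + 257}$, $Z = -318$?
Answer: $- \frac{25625325}{97} \approx -2.6418 \cdot 10^{5}$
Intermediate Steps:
$A = - \frac{106080}{97}$ ($A = 272 \frac{-318 - 462}{-63 + 257} = 272 \left(- \frac{780}{194}\right) = 272 \left(\left(-780\right) \frac{1}{194}\right) = 272 \left(- \frac{390}{97}\right) = - \frac{106080}{97} \approx -1093.6$)
$A - 263085 = - \frac{106080}{97} - 263085 = - \frac{25625325}{97}$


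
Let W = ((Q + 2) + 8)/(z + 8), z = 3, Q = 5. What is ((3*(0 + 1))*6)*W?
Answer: 270/11 ≈ 24.545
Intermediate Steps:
W = 15/11 (W = ((5 + 2) + 8)/(3 + 8) = (7 + 8)/11 = 15*(1/11) = 15/11 ≈ 1.3636)
((3*(0 + 1))*6)*W = ((3*(0 + 1))*6)*(15/11) = ((3*1)*6)*(15/11) = (3*6)*(15/11) = 18*(15/11) = 270/11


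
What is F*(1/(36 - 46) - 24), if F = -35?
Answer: 1687/2 ≈ 843.50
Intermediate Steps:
F*(1/(36 - 46) - 24) = -35*(1/(36 - 46) - 24) = -35*(1/(-10) - 24) = -35*(-1/10 - 24) = -35*(-241/10) = 1687/2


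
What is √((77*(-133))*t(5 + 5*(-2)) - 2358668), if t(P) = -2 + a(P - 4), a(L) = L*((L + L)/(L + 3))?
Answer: I*√2061679 ≈ 1435.9*I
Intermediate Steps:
a(L) = 2*L²/(3 + L) (a(L) = L*((2*L)/(3 + L)) = L*(2*L/(3 + L)) = 2*L²/(3 + L))
t(P) = -2 + 2*(-4 + P)²/(-1 + P) (t(P) = -2 + 2*(P - 4)²/(3 + (P - 4)) = -2 + 2*(-4 + P)²/(3 + (-4 + P)) = -2 + 2*(-4 + P)²/(-1 + P))
√((77*(-133))*t(5 + 5*(-2)) - 2358668) = √((77*(-133))*(2*(17 + (5 + 5*(-2))² - 9*(5 + 5*(-2)))/(-1 + (5 + 5*(-2)))) - 2358668) = √(-20482*(17 + (5 - 10)² - 9*(5 - 10))/(-1 + (5 - 10)) - 2358668) = √(-20482*(17 + (-5)² - 9*(-5))/(-1 - 5) - 2358668) = √(-20482*(17 + 25 + 45)/(-6) - 2358668) = √(-20482*(-1)*87/6 - 2358668) = √(-10241*(-29) - 2358668) = √(296989 - 2358668) = √(-2061679) = I*√2061679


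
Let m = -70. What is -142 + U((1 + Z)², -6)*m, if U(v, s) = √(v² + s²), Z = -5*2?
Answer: -142 - 210*√733 ≈ -5827.5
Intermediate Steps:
Z = -10
U(v, s) = √(s² + v²)
-142 + U((1 + Z)², -6)*m = -142 + √((-6)² + ((1 - 10)²)²)*(-70) = -142 + √(36 + ((-9)²)²)*(-70) = -142 + √(36 + 81²)*(-70) = -142 + √(36 + 6561)*(-70) = -142 + √6597*(-70) = -142 + (3*√733)*(-70) = -142 - 210*√733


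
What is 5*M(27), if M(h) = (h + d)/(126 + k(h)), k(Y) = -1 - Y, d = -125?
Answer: -5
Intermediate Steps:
M(h) = (-125 + h)/(125 - h) (M(h) = (h - 125)/(126 + (-1 - h)) = (-125 + h)/(125 - h))
5*M(27) = 5*(-1) = -5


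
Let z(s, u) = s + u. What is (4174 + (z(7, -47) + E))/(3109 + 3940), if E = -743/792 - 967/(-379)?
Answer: 1241378779/2115884232 ≈ 0.58669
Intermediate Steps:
E = 484267/300168 (E = -743*1/792 - 967*(-1/379) = -743/792 + 967/379 = 484267/300168 ≈ 1.6133)
(4174 + (z(7, -47) + E))/(3109 + 3940) = (4174 + ((7 - 47) + 484267/300168))/(3109 + 3940) = (4174 + (-40 + 484267/300168))/7049 = (4174 - 11522453/300168)*(1/7049) = (1241378779/300168)*(1/7049) = 1241378779/2115884232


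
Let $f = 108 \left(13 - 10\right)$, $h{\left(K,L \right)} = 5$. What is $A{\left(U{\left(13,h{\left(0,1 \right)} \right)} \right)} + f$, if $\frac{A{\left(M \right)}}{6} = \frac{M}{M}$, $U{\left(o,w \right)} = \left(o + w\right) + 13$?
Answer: $330$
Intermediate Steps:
$U{\left(o,w \right)} = 13 + o + w$
$f = 324$ ($f = 108 \cdot 3 = 324$)
$A{\left(M \right)} = 6$ ($A{\left(M \right)} = 6 \frac{M}{M} = 6 \cdot 1 = 6$)
$A{\left(U{\left(13,h{\left(0,1 \right)} \right)} \right)} + f = 6 + 324 = 330$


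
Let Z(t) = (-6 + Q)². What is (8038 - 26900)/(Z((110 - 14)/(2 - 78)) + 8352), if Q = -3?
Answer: -18862/8433 ≈ -2.2367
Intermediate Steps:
Z(t) = 81 (Z(t) = (-6 - 3)² = (-9)² = 81)
(8038 - 26900)/(Z((110 - 14)/(2 - 78)) + 8352) = (8038 - 26900)/(81 + 8352) = -18862/8433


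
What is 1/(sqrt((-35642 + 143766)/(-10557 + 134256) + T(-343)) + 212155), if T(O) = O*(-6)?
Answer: 26243361345/5567660071467809 - sqrt(31503743703534)/5567660071467809 ≈ 4.7125e-6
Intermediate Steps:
T(O) = -6*O
1/(sqrt((-35642 + 143766)/(-10557 + 134256) + T(-343)) + 212155) = 1/(sqrt((-35642 + 143766)/(-10557 + 134256) - 6*(-343)) + 212155) = 1/(sqrt(108124/123699 + 2058) + 212155) = 1/(sqrt(254680666/123699) + 212155) = 1/(sqrt(31503743703534)/123699 + 212155) = 1/(212155 + sqrt(31503743703534)/123699)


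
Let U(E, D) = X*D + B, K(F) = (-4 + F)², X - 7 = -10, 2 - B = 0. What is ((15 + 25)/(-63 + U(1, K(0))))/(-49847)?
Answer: 40/5433323 ≈ 7.3620e-6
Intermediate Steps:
B = 2 (B = 2 - 1*0 = 2 + 0 = 2)
X = -3 (X = 7 - 10 = -3)
U(E, D) = 2 - 3*D (U(E, D) = -3*D + 2 = 2 - 3*D)
((15 + 25)/(-63 + U(1, K(0))))/(-49847) = ((15 + 25)/(-63 + (2 - 3*(-4 + 0)²)))/(-49847) = (40/(-63 + (2 - 3*(-4)²)))*(-1/49847) = (40/(-63 + (2 - 3*16)))*(-1/49847) = (40/(-63 + (2 - 48)))*(-1/49847) = (40/(-63 - 46))*(-1/49847) = (40/(-109))*(-1/49847) = -1/109*40*(-1/49847) = -40/109*(-1/49847) = 40/5433323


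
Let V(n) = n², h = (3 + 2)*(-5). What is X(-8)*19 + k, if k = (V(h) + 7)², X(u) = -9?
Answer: 399253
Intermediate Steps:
h = -25 (h = 5*(-5) = -25)
k = 399424 (k = ((-25)² + 7)² = (625 + 7)² = 632² = 399424)
X(-8)*19 + k = -9*19 + 399424 = -171 + 399424 = 399253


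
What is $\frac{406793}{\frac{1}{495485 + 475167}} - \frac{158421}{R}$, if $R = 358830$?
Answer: $\frac{47228539453043153}{119610} \approx 3.9485 \cdot 10^{11}$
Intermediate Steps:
$\frac{406793}{\frac{1}{495485 + 475167}} - \frac{158421}{R} = \frac{406793}{\frac{1}{495485 + 475167}} - \frac{158421}{358830} = \frac{406793}{\frac{1}{970652}} - \frac{52807}{119610} = 406793 \frac{1}{\frac{1}{970652}} - \frac{52807}{119610} = 406793 \cdot 970652 - \frac{52807}{119610} = 394854439036 - \frac{52807}{119610} = \frac{47228539453043153}{119610}$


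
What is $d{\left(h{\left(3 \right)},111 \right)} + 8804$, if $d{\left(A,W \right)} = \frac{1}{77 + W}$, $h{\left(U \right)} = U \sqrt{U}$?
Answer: $\frac{1655153}{188} \approx 8804.0$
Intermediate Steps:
$h{\left(U \right)} = U^{\frac{3}{2}}$
$d{\left(h{\left(3 \right)},111 \right)} + 8804 = \frac{1}{77 + 111} + 8804 = \frac{1}{188} + 8804 = \frac{1655153}{188}$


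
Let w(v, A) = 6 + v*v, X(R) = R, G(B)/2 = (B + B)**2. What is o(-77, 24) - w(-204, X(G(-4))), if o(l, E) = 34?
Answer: -41588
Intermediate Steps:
G(B) = 8*B**2 (G(B) = 2*(B + B)**2 = 2*(2*B)**2 = 2*(4*B**2) = 8*B**2)
w(v, A) = 6 + v**2
o(-77, 24) - w(-204, X(G(-4))) = 34 - (6 + (-204)**2) = 34 - (6 + 41616) = 34 - 1*41622 = 34 - 41622 = -41588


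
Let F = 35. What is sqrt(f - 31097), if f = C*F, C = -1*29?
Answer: 12*I*sqrt(223) ≈ 179.2*I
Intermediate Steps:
C = -29
f = -1015 (f = -29*35 = -1015)
sqrt(f - 31097) = sqrt(-1015 - 31097) = sqrt(-32112) = 12*I*sqrt(223)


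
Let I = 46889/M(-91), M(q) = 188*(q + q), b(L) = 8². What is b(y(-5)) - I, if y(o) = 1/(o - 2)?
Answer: 2236713/34216 ≈ 65.370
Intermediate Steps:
y(o) = 1/(-2 + o)
b(L) = 64
M(q) = 376*q (M(q) = 188*(2*q) = 376*q)
I = -46889/34216 (I = 46889/((376*(-91))) = 46889/(-34216) = 46889*(-1/34216) = -46889/34216 ≈ -1.3704)
b(y(-5)) - I = 64 - 1*(-46889/34216) = 64 + 46889/34216 = 2236713/34216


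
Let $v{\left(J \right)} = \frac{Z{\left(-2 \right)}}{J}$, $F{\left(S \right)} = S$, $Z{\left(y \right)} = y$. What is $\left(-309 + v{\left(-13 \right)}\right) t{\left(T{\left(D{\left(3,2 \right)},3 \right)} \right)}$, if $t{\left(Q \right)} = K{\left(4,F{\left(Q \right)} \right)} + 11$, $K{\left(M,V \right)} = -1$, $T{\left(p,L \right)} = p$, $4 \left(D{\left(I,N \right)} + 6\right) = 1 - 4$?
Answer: $- \frac{40150}{13} \approx -3088.5$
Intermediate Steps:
$D{\left(I,N \right)} = - \frac{27}{4}$ ($D{\left(I,N \right)} = -6 + \frac{1 - 4}{4} = -6 + \frac{1}{4} \left(-3\right) = -6 - \frac{3}{4} = - \frac{27}{4}$)
$v{\left(J \right)} = - \frac{2}{J}$
$t{\left(Q \right)} = 10$ ($t{\left(Q \right)} = -1 + 11 = 10$)
$\left(-309 + v{\left(-13 \right)}\right) t{\left(T{\left(D{\left(3,2 \right)},3 \right)} \right)} = \left(-309 - \frac{2}{-13}\right) 10 = \left(-309 - - \frac{2}{13}\right) 10 = \left(-309 + \frac{2}{13}\right) 10 = \left(- \frac{4015}{13}\right) 10 = - \frac{40150}{13}$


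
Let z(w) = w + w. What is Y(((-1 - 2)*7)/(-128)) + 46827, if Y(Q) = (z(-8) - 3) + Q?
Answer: 5991445/128 ≈ 46808.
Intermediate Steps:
z(w) = 2*w
Y(Q) = -19 + Q (Y(Q) = (2*(-8) - 3) + Q = (-16 - 3) + Q = -19 + Q)
Y(((-1 - 2)*7)/(-128)) + 46827 = (-19 + ((-1 - 2)*7)/(-128)) + 46827 = (-19 - 3*7*(-1/128)) + 46827 = (-19 - 21*(-1/128)) + 46827 = (-19 + 21/128) + 46827 = -2411/128 + 46827 = 5991445/128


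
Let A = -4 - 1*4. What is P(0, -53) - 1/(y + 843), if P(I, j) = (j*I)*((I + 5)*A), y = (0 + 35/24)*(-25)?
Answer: -24/19357 ≈ -0.0012399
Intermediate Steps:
A = -8 (A = -4 - 4 = -8)
y = -875/24 (y = (0 + 35*(1/24))*(-25) = (0 + 35/24)*(-25) = (35/24)*(-25) = -875/24 ≈ -36.458)
P(I, j) = I*j*(-40 - 8*I) (P(I, j) = (j*I)*((I + 5)*(-8)) = (I*j)*((5 + I)*(-8)) = (I*j)*(-40 - 8*I) = I*j*(-40 - 8*I))
P(0, -53) - 1/(y + 843) = -8*0*(-53)*(5 + 0) - 1/(-875/24 + 843) = -8*0*(-53)*5 - 1/19357/24 = 0 - 1*24/19357 = 0 - 24/19357 = -24/19357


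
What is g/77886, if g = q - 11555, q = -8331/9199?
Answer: -53151388/358236657 ≈ -0.14837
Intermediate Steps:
q = -8331/9199 (q = -8331*1/9199 = -8331/9199 ≈ -0.90564)
g = -106302776/9199 (g = -8331/9199 - 11555 = -106302776/9199 ≈ -11556.)
g/77886 = -106302776/9199/77886 = -106302776/9199*1/77886 = -53151388/358236657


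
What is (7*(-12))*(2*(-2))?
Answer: 336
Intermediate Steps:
(7*(-12))*(2*(-2)) = -84*(-4) = 336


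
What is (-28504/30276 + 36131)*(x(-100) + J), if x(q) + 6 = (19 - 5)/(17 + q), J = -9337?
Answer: -212070105318479/628227 ≈ -3.3757e+8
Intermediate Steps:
x(q) = -6 + 14/(17 + q) (x(q) = -6 + (19 - 5)/(17 + q) = -6 + 14/(17 + q))
(-28504/30276 + 36131)*(x(-100) + J) = (-28504/30276 + 36131)*(2*(-44 - 3*(-100))/(17 - 100) - 9337) = (-28504*1/30276 + 36131)*(2*(-44 + 300)/(-83) - 9337) = (-7126/7569 + 36131)*(2*(-1/83)*256 - 9337) = 273468413*(-512/83 - 9337)/7569 = (273468413/7569)*(-775483/83) = -212070105318479/628227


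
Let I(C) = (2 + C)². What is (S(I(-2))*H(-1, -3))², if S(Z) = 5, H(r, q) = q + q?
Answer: 900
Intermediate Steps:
H(r, q) = 2*q
(S(I(-2))*H(-1, -3))² = (5*(2*(-3)))² = (5*(-6))² = (-30)² = 900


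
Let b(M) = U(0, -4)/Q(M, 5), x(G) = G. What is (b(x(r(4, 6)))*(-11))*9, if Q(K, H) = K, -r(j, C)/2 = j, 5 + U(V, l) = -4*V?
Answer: -495/8 ≈ -61.875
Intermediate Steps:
U(V, l) = -5 - 4*V
r(j, C) = -2*j
b(M) = -5/M (b(M) = (-5 - 4*0)/M = (-5 + 0)/M = -5/M)
(b(x(r(4, 6)))*(-11))*9 = (-5/((-2*4))*(-11))*9 = (-5/(-8)*(-11))*9 = (-5*(-⅛)*(-11))*9 = ((5/8)*(-11))*9 = -55/8*9 = -495/8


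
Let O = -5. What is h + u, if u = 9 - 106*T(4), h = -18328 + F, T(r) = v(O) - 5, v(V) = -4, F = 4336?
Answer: -13029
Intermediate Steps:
T(r) = -9 (T(r) = -4 - 5 = -9)
h = -13992 (h = -18328 + 4336 = -13992)
u = 963 (u = 9 - 106*(-9) = 9 + 954 = 963)
h + u = -13992 + 963 = -13029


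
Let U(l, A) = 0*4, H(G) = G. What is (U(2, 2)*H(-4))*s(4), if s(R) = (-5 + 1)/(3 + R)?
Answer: 0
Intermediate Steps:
U(l, A) = 0
s(R) = -4/(3 + R)
(U(2, 2)*H(-4))*s(4) = (0*(-4))*(-4/(3 + 4)) = 0*(-4/7) = 0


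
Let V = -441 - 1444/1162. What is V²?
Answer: 66019705249/337561 ≈ 1.9558e+5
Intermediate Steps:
V = -256943/581 (V = -441 - 1444*1/1162 = -441 - 722/581 = -256943/581 ≈ -442.24)
V² = (-256943/581)² = 66019705249/337561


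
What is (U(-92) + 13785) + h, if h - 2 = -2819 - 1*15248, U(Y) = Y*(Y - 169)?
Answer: 19732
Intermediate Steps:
U(Y) = Y*(-169 + Y)
h = -18065 (h = 2 + (-2819 - 1*15248) = 2 + (-2819 - 15248) = 2 - 18067 = -18065)
(U(-92) + 13785) + h = (-92*(-169 - 92) + 13785) - 18065 = (-92*(-261) + 13785) - 18065 = (24012 + 13785) - 18065 = 37797 - 18065 = 19732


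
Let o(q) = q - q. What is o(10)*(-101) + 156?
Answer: 156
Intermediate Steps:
o(q) = 0
o(10)*(-101) + 156 = 0*(-101) + 156 = 0 + 156 = 156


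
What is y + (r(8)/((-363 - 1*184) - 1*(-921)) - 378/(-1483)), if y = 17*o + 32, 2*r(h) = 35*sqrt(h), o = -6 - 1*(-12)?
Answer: 199100/1483 + 35*sqrt(2)/374 ≈ 134.39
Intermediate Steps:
o = 6 (o = -6 + 12 = 6)
r(h) = 35*sqrt(h)/2 (r(h) = (35*sqrt(h))/2 = 35*sqrt(h)/2)
y = 134 (y = 17*6 + 32 = 102 + 32 = 134)
y + (r(8)/((-363 - 1*184) - 1*(-921)) - 378/(-1483)) = 134 + ((35*sqrt(8)/2)/((-363 - 1*184) - 1*(-921)) - 378/(-1483)) = 134 + ((35*(2*sqrt(2))/2)/((-363 - 184) + 921) - 378*(-1/1483)) = 134 + ((35*sqrt(2))/(-547 + 921) + 378/1483) = 134 + ((35*sqrt(2))/374 + 378/1483) = 134 + ((35*sqrt(2))*(1/374) + 378/1483) = 134 + (35*sqrt(2)/374 + 378/1483) = 134 + (378/1483 + 35*sqrt(2)/374) = 199100/1483 + 35*sqrt(2)/374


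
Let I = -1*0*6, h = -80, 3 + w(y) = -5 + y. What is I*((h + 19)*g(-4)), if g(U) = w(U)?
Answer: 0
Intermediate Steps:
w(y) = -8 + y (w(y) = -3 + (-5 + y) = -8 + y)
g(U) = -8 + U
I = 0 (I = 0*6 = 0)
I*((h + 19)*g(-4)) = 0*((-80 + 19)*(-8 - 4)) = 0*(-61*(-12)) = 0*732 = 0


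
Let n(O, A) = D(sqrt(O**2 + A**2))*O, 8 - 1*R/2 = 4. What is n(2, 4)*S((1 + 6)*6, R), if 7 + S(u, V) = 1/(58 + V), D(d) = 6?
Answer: -922/11 ≈ -83.818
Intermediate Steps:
R = 8 (R = 16 - 2*4 = 16 - 8 = 8)
S(u, V) = -7 + 1/(58 + V)
n(O, A) = 6*O
n(2, 4)*S((1 + 6)*6, R) = (6*2)*((-405 - 7*8)/(58 + 8)) = 12*((-405 - 56)/66) = 12*((1/66)*(-461)) = 12*(-461/66) = -922/11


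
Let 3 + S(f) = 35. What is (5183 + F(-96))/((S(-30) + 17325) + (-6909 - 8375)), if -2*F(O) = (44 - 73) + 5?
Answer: 5195/2073 ≈ 2.5060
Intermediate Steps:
F(O) = 12 (F(O) = -((44 - 73) + 5)/2 = -(-29 + 5)/2 = -½*(-24) = 12)
S(f) = 32 (S(f) = -3 + 35 = 32)
(5183 + F(-96))/((S(-30) + 17325) + (-6909 - 8375)) = (5183 + 12)/((32 + 17325) + (-6909 - 8375)) = 5195/(17357 - 15284) = 5195/2073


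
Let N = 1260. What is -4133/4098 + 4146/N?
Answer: 163649/71715 ≈ 2.2819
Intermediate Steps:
-4133/4098 + 4146/N = -4133/4098 + 4146/1260 = -4133*1/4098 + 4146*(1/1260) = -4133/4098 + 691/210 = 163649/71715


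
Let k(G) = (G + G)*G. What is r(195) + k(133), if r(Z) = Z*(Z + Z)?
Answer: 111428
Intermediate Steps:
k(G) = 2*G**2 (k(G) = (2*G)*G = 2*G**2)
r(Z) = 2*Z**2 (r(Z) = Z*(2*Z) = 2*Z**2)
r(195) + k(133) = 2*195**2 + 2*133**2 = 2*38025 + 2*17689 = 76050 + 35378 = 111428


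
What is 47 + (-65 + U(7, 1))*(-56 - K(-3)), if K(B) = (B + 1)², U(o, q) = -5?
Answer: 4247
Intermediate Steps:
K(B) = (1 + B)²
47 + (-65 + U(7, 1))*(-56 - K(-3)) = 47 + (-65 - 5)*(-56 - (1 - 3)²) = 47 - 70*(-56 - 1*(-2)²) = 47 - 70*(-56 - 1*4) = 47 - 70*(-56 - 4) = 47 - 70*(-60) = 47 + 4200 = 4247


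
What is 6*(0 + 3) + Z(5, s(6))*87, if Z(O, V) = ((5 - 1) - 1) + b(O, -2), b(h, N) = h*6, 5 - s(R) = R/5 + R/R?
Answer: 2889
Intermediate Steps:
s(R) = 4 - R/5 (s(R) = 5 - (R/5 + R/R) = 5 - (R*(1/5) + 1) = 5 - (R/5 + 1) = 5 - (1 + R/5) = 5 + (-1 - R/5) = 4 - R/5)
b(h, N) = 6*h
Z(O, V) = 3 + 6*O (Z(O, V) = ((5 - 1) - 1) + 6*O = (4 - 1) + 6*O = 3 + 6*O)
6*(0 + 3) + Z(5, s(6))*87 = 6*(0 + 3) + (3 + 6*5)*87 = 6*3 + (3 + 30)*87 = 18 + 33*87 = 18 + 2871 = 2889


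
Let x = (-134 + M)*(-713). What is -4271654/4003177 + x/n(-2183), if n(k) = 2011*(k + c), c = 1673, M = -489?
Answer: -362309310539/241511668410 ≈ -1.5002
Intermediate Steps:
x = 444199 (x = (-134 - 489)*(-713) = -623*(-713) = 444199)
n(k) = 3364403 + 2011*k (n(k) = 2011*(k + 1673) = 2011*(1673 + k) = 3364403 + 2011*k)
-4271654/4003177 + x/n(-2183) = -4271654/4003177 + 444199/(3364403 + 2011*(-2183)) = -4271654*1/4003177 + 444199/(3364403 - 4390013) = -4271654/4003177 + 444199/(-1025610) = -4271654/4003177 + 444199*(-1/1025610) = -4271654/4003177 - 444199/1025610 = -362309310539/241511668410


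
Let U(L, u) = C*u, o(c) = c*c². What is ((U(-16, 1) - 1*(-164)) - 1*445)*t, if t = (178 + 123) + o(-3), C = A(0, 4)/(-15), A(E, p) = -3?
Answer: -384696/5 ≈ -76939.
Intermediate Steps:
o(c) = c³
C = ⅕ (C = -3/(-15) = -3*(-1/15) = ⅕ ≈ 0.20000)
U(L, u) = u/5
t = 274 (t = (178 + 123) + (-3)³ = 301 - 27 = 274)
((U(-16, 1) - 1*(-164)) - 1*445)*t = (((⅕)*1 - 1*(-164)) - 1*445)*274 = ((⅕ + 164) - 445)*274 = (821/5 - 445)*274 = -1404/5*274 = -384696/5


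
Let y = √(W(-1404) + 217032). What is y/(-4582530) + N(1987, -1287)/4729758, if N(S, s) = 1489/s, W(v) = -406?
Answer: -1489/6087198546 - √216626/4582530 ≈ -0.00010181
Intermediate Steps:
y = √216626 (y = √(-406 + 217032) = √216626 ≈ 465.43)
y/(-4582530) + N(1987, -1287)/4729758 = √216626/(-4582530) + (1489/(-1287))/4729758 = √216626*(-1/4582530) + (1489*(-1/1287))*(1/4729758) = -√216626/4582530 - 1489/1287*1/4729758 = -√216626/4582530 - 1489/6087198546 = -1489/6087198546 - √216626/4582530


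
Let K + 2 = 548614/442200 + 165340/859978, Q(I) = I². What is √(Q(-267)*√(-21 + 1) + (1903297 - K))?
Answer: √(29014655500857534619227 + 2173518016061338096200*I*√5)/123468270 ≈ 1384.4 + 115.15*I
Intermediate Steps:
K = -700179301/1234682700 (K = -2 + (548614/442200 + 165340/859978) = -2 + (548614*(1/442200) + 165340*(1/859978)) = -2 + (24937/20100 + 11810/61427) = -2 + 1769186099/1234682700 = -700179301/1234682700 ≈ -0.56709)
√(Q(-267)*√(-21 + 1) + (1903297 - K)) = √((-267)²*√(-21 + 1) + (1903297 - 1*(-700179301/1234682700))) = √(71289*√(-20) + (1903297 + 700179301/1234682700)) = √(71289*(2*I*√5) + 2349968579041201/1234682700) = √(142578*I*√5 + 2349968579041201/1234682700) = √(2349968579041201/1234682700 + 142578*I*√5)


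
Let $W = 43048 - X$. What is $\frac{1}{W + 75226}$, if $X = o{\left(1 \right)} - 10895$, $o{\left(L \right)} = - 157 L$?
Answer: $\frac{1}{129326} \approx 7.7324 \cdot 10^{-6}$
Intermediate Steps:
$X = -11052$ ($X = \left(-157\right) 1 - 10895 = -157 - 10895 = -11052$)
$W = 54100$ ($W = 43048 - -11052 = 43048 + 11052 = 54100$)
$\frac{1}{W + 75226} = \frac{1}{54100 + 75226} = \frac{1}{129326}$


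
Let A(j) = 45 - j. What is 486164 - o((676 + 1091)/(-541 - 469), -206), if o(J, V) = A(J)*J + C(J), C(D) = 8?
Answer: 496011168039/1020100 ≈ 4.8624e+5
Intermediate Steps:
o(J, V) = 8 + J*(45 - J) (o(J, V) = (45 - J)*J + 8 = J*(45 - J) + 8 = 8 + J*(45 - J))
486164 - o((676 + 1091)/(-541 - 469), -206) = 486164 - (8 - (676 + 1091)/(-541 - 469)*(-45 + (676 + 1091)/(-541 - 469))) = 486164 - (8 - 1767/(-1010)*(-45 + 1767/(-1010))) = 486164 - (8 - 1767*(-1/1010)*(-45 + 1767*(-1/1010))) = 486164 - (8 - 1*(-1767/1010)*(-45 - 1767/1010)) = 486164 - (8 - 1*(-1767/1010)*(-47217/1010)) = 486164 - (8 - 83432439/1020100) = 486164 - 1*(-75271639/1020100) = 486164 + 75271639/1020100 = 496011168039/1020100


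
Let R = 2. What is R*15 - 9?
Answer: 21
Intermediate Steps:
R*15 - 9 = 2*15 - 9 = 30 - 9 = 21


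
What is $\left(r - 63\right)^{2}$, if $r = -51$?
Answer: $12996$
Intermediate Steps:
$\left(r - 63\right)^{2} = \left(-51 - 63\right)^{2} = \left(-114\right)^{2} = 12996$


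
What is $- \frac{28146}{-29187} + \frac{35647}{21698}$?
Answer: $\frac{550380299}{211099842} \approx 2.6072$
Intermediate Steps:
$- \frac{28146}{-29187} + \frac{35647}{21698} = \left(-28146\right) \left(- \frac{1}{29187}\right) + 35647 \cdot \frac{1}{21698} = \frac{9382}{9729} + \frac{35647}{21698} = \frac{550380299}{211099842}$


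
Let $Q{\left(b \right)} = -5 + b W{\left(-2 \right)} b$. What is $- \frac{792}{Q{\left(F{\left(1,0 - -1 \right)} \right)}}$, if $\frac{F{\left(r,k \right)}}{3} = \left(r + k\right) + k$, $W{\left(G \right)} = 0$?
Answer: $\frac{792}{5} \approx 158.4$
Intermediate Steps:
$F{\left(r,k \right)} = 3 r + 6 k$ ($F{\left(r,k \right)} = 3 \left(\left(r + k\right) + k\right) = 3 \left(\left(k + r\right) + k\right) = 3 \left(r + 2 k\right) = 3 r + 6 k$)
$Q{\left(b \right)} = -5$ ($Q{\left(b \right)} = -5 + b 0 b = -5 + b 0 = -5 + 0 = -5$)
$- \frac{792}{Q{\left(F{\left(1,0 - -1 \right)} \right)}} = - \frac{792}{-5} = \left(-792\right) \left(- \frac{1}{5}\right) = \frac{792}{5}$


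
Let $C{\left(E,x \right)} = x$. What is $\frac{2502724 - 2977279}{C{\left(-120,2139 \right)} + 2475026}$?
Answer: $- \frac{94911}{495433} \approx -0.19157$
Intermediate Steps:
$\frac{2502724 - 2977279}{C{\left(-120,2139 \right)} + 2475026} = \frac{2502724 - 2977279}{2139 + 2475026} = - \frac{474555}{2477165} = \left(-474555\right) \frac{1}{2477165} = - \frac{94911}{495433}$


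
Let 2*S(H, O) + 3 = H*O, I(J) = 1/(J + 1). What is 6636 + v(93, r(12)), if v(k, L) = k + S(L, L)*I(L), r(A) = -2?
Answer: 13457/2 ≈ 6728.5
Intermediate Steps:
I(J) = 1/(1 + J)
S(H, O) = -3/2 + H*O/2 (S(H, O) = -3/2 + (H*O)/2 = -3/2 + H*O/2)
v(k, L) = k + (-3/2 + L²/2)/(1 + L) (v(k, L) = k + (-3/2 + L*L/2)/(1 + L) = k + (-3/2 + L²/2)/(1 + L))
6636 + v(93, r(12)) = 6636 + (-3 + (-2)² + 2*93*(1 - 2))/(2*(1 - 2)) = 6636 + (½)*(-3 + 4 + 2*93*(-1))/(-1) = 6636 + (½)*(-1)*(-3 + 4 - 186) = 6636 + (½)*(-1)*(-185) = 6636 + 185/2 = 13457/2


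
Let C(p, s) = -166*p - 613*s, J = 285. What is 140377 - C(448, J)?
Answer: 389450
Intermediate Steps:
C(p, s) = -613*s - 166*p
140377 - C(448, J) = 140377 - (-613*285 - 166*448) = 140377 - (-174705 - 74368) = 140377 - 1*(-249073) = 140377 + 249073 = 389450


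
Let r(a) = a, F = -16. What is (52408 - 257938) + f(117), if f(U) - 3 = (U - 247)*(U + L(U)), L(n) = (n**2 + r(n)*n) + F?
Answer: -3777797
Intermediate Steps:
L(n) = -16 + 2*n**2 (L(n) = (n**2 + n*n) - 16 = (n**2 + n**2) - 16 = 2*n**2 - 16 = -16 + 2*n**2)
f(U) = 3 + (-247 + U)*(-16 + U + 2*U**2) (f(U) = 3 + (U - 247)*(U + (-16 + 2*U**2)) = 3 + (-247 + U)*(-16 + U + 2*U**2))
(52408 - 257938) + f(117) = (52408 - 257938) + (3955 - 493*117**2 - 263*117 + 2*117**3) = -205530 + (3955 - 493*13689 - 30771 + 2*1601613) = -205530 + (3955 - 6748677 - 30771 + 3203226) = -205530 - 3572267 = -3777797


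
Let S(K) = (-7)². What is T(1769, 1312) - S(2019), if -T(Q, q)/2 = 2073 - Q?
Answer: -657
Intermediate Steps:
S(K) = 49
T(Q, q) = -4146 + 2*Q (T(Q, q) = -2*(2073 - Q) = -4146 + 2*Q)
T(1769, 1312) - S(2019) = (-4146 + 2*1769) - 1*49 = (-4146 + 3538) - 49 = -608 - 49 = -657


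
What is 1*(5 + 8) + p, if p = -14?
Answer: -1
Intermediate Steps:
1*(5 + 8) + p = 1*(5 + 8) - 14 = 1*13 - 14 = 13 - 14 = -1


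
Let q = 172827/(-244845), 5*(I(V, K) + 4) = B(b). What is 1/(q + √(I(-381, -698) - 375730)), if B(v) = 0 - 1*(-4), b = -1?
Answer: -174139205/92695009422313 - 148022405*I*√9393330/278085028266939 ≈ -1.8786e-6 - 0.0016314*I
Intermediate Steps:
B(v) = 4 (B(v) = 0 + 4 = 4)
I(V, K) = -16/5 (I(V, K) = -4 + (⅕)*4 = -4 + ⅘ = -16/5)
q = -19203/27205 (q = 172827*(-1/244845) = -19203/27205 ≈ -0.70586)
1/(q + √(I(-381, -698) - 375730)) = 1/(-19203/27205 + √(-16/5 - 375730)) = 1/(-19203/27205 + √(-1878666/5)) = 1/(-19203/27205 + I*√9393330/5)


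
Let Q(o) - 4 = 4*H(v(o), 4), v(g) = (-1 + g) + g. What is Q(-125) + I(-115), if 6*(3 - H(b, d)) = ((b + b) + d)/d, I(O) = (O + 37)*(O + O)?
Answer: 18039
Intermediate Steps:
v(g) = -1 + 2*g
I(O) = 2*O*(37 + O) (I(O) = (37 + O)*(2*O) = 2*O*(37 + O))
H(b, d) = 3 - (d + 2*b)/(6*d) (H(b, d) = 3 - ((b + b) + d)/(6*d) = 3 - (2*b + d)/(6*d) = 3 - (d + 2*b)/(6*d))
Q(o) = 47/3 - 2*o/3 (Q(o) = 4 + 4*(17/6 - ⅓*(-1 + 2*o)/4) = 4 + 4*(17/6 - ⅓*(-1 + 2*o)*¼) = 4 + 4*(17/6 + (1/12 - o/6)) = 4 + 4*(35/12 - o/6) = 4 + (35/3 - 2*o/3) = 47/3 - 2*o/3)
Q(-125) + I(-115) = (47/3 - ⅔*(-125)) + 2*(-115)*(37 - 115) = (47/3 + 250/3) + 2*(-115)*(-78) = 99 + 17940 = 18039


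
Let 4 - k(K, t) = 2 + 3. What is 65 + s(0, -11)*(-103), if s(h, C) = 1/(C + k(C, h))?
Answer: 883/12 ≈ 73.583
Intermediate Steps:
k(K, t) = -1 (k(K, t) = 4 - (2 + 3) = 4 - 1*5 = 4 - 5 = -1)
s(h, C) = 1/(-1 + C) (s(h, C) = 1/(C - 1) = 1/(-1 + C))
65 + s(0, -11)*(-103) = 65 - 103/(-1 - 11) = 65 - 103/(-12) = 65 - 1/12*(-103) = 65 + 103/12 = 883/12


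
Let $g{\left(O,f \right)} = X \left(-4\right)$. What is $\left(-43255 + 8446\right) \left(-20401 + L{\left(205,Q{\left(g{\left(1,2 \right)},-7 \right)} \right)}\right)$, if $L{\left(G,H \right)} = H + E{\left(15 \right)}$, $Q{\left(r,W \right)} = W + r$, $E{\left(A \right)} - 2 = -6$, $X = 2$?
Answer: $710799780$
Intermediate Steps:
$E{\left(A \right)} = -4$ ($E{\left(A \right)} = 2 - 6 = -4$)
$g{\left(O,f \right)} = -8$ ($g{\left(O,f \right)} = 2 \left(-4\right) = -8$)
$L{\left(G,H \right)} = -4 + H$ ($L{\left(G,H \right)} = H - 4 = -4 + H$)
$\left(-43255 + 8446\right) \left(-20401 + L{\left(205,Q{\left(g{\left(1,2 \right)},-7 \right)} \right)}\right) = \left(-43255 + 8446\right) \left(-20401 - 19\right) = - 34809 \left(-20401 - 19\right) = \left(-34809\right) \left(-20420\right) = 710799780$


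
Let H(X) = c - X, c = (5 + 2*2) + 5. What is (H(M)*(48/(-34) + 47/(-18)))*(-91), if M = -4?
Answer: 112021/17 ≈ 6589.5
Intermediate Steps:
c = 14 (c = (5 + 4) + 5 = 9 + 5 = 14)
H(X) = 14 - X
(H(M)*(48/(-34) + 47/(-18)))*(-91) = ((14 - 1*(-4))*(48/(-34) + 47/(-18)))*(-91) = ((14 + 4)*(48*(-1/34) + 47*(-1/18)))*(-91) = (18*(-24/17 - 47/18))*(-91) = (18*(-1231/306))*(-91) = -1231/17*(-91) = 112021/17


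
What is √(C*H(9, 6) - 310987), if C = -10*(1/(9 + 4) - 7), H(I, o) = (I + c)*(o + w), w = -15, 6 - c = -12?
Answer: I*√55399903/13 ≈ 572.55*I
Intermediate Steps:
c = 18 (c = 6 - 1*(-12) = 6 + 12 = 18)
H(I, o) = (-15 + o)*(18 + I) (H(I, o) = (I + 18)*(o - 15) = (18 + I)*(-15 + o) = (-15 + o)*(18 + I))
C = 900/13 (C = -10*(1/13 - 7) = -10*(-90/13) = 900/13 ≈ 69.231)
√(C*H(9, 6) - 310987) = √(900*(-270 - 15*9 + 18*6 + 9*6)/13 - 310987) = √(900*(-270 - 135 + 108 + 54)/13 - 310987) = √((900/13)*(-243) - 310987) = √(-218700/13 - 310987) = √(-4261531/13) = I*√55399903/13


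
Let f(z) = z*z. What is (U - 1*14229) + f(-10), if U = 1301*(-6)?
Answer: -21935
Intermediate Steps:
U = -7806
f(z) = z**2
(U - 1*14229) + f(-10) = (-7806 - 1*14229) + (-10)**2 = (-7806 - 14229) + 100 = -22035 + 100 = -21935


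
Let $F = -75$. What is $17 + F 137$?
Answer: $-10258$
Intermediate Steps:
$17 + F 137 = 17 - 10275 = -10258$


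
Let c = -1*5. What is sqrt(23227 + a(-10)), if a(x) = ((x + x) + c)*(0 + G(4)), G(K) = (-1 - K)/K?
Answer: 3*sqrt(10337)/2 ≈ 152.51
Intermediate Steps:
c = -5
G(K) = (-1 - K)/K
a(x) = 25/4 - 5*x/2 (a(x) = ((x + x) - 5)*(0 + (-1 - 1*4)/4) = (2*x - 5)*(0 + (-1 - 4)/4) = (-5 + 2*x)*(0 + (1/4)*(-5)) = (-5 + 2*x)*(0 - 5/4) = (-5 + 2*x)*(-5/4) = 25/4 - 5*x/2)
sqrt(23227 + a(-10)) = sqrt(23227 + (25/4 - 5/2*(-10))) = sqrt(23227 + (25/4 + 25)) = sqrt(23227 + 125/4) = sqrt(93033/4) = 3*sqrt(10337)/2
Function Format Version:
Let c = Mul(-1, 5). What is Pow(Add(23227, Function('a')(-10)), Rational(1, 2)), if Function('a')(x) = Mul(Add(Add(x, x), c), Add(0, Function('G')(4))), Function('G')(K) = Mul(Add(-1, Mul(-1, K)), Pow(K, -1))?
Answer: Mul(Rational(3, 2), Pow(10337, Rational(1, 2))) ≈ 152.51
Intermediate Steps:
c = -5
Function('G')(K) = Mul(Pow(K, -1), Add(-1, Mul(-1, K)))
Function('a')(x) = Add(Rational(25, 4), Mul(Rational(-5, 2), x)) (Function('a')(x) = Mul(Add(Add(x, x), -5), Add(0, Mul(Pow(4, -1), Add(-1, Mul(-1, 4))))) = Mul(Add(Mul(2, x), -5), Add(0, Mul(Rational(1, 4), Add(-1, -4)))) = Mul(Add(-5, Mul(2, x)), Add(0, Mul(Rational(1, 4), -5))) = Mul(Add(-5, Mul(2, x)), Add(0, Rational(-5, 4))) = Mul(Add(-5, Mul(2, x)), Rational(-5, 4)) = Add(Rational(25, 4), Mul(Rational(-5, 2), x)))
Pow(Add(23227, Function('a')(-10)), Rational(1, 2)) = Pow(Add(23227, Add(Rational(25, 4), Mul(Rational(-5, 2), -10))), Rational(1, 2)) = Pow(Add(23227, Add(Rational(25, 4), 25)), Rational(1, 2)) = Pow(Add(23227, Rational(125, 4)), Rational(1, 2)) = Pow(Rational(93033, 4), Rational(1, 2)) = Mul(Rational(3, 2), Pow(10337, Rational(1, 2)))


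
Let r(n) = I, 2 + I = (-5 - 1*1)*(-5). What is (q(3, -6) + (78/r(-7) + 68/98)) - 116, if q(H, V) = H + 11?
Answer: -9655/98 ≈ -98.520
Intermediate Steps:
I = 28 (I = -2 + (-5 - 1*1)*(-5) = -2 + (-5 - 1)*(-5) = -2 - 6*(-5) = -2 + 30 = 28)
r(n) = 28
q(H, V) = 11 + H
(q(3, -6) + (78/r(-7) + 68/98)) - 116 = ((11 + 3) + (78/28 + 68/98)) - 116 = (14 + (78*(1/28) + 68*(1/98))) - 116 = (14 + (39/14 + 34/49)) - 116 = (14 + 341/98) - 116 = 1713/98 - 116 = -9655/98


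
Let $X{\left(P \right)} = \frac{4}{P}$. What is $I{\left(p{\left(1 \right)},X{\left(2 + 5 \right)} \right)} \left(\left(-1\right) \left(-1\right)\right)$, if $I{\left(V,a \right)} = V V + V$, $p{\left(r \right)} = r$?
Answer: $2$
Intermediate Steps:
$I{\left(V,a \right)} = V + V^{2}$ ($I{\left(V,a \right)} = V^{2} + V = V + V^{2}$)
$I{\left(p{\left(1 \right)},X{\left(2 + 5 \right)} \right)} \left(\left(-1\right) \left(-1\right)\right) = 1 \left(1 + 1\right) \left(\left(-1\right) \left(-1\right)\right) = 1 \cdot 2 \cdot 1 = 2 \cdot 1 = 2$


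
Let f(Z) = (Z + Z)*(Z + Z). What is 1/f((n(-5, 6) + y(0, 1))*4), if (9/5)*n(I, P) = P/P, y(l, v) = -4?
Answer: 81/61504 ≈ 0.0013170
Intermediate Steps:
n(I, P) = 5/9 (n(I, P) = 5*(P/P)/9 = (5/9)*1 = 5/9)
f(Z) = 4*Z² (f(Z) = (2*Z)*(2*Z) = 4*Z²)
1/f((n(-5, 6) + y(0, 1))*4) = 1/(4*((5/9 - 4)*4)²) = 1/(4*(-31/9*4)²) = 1/(4*(-124/9)²) = 1/(4*(15376/81)) = 1/(61504/81) = 81/61504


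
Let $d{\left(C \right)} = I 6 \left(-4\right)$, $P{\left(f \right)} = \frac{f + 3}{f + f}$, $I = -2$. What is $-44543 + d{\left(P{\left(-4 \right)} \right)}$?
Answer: $-44495$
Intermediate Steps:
$P{\left(f \right)} = \frac{3 + f}{2 f}$
$d{\left(C \right)} = 48$ ($d{\left(C \right)} = \left(-2\right) 6 \left(-4\right) = \left(-12\right) \left(-4\right) = 48$)
$-44543 + d{\left(P{\left(-4 \right)} \right)} = -44543 + 48 = -44495$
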